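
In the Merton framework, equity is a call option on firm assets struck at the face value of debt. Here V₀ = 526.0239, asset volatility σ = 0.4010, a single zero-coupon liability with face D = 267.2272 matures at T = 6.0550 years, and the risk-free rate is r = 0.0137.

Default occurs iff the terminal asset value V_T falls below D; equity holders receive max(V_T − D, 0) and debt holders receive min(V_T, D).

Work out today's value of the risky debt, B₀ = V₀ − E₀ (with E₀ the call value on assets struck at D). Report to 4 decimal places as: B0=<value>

B0=204.0790

With assets at 526.0239 and a single debt payment of 267.2272 at 6.0550 years:
d₁ = [ln(V₀/D) + (r + σ²/2)T] / (σ√T)
   = [ln(526.0239/267.2272) + (0.0137 + 0.5·0.4010²)·6.0550] / (0.4010·√6.0550)
   = [0.677247 + 0.569779] / 0.986737 = 1.263787
d₂ = d₁ − σ√T = 1.263787 − 0.986737 = 0.277050
N(d₁) = 0.896847,  N(d₂) = 0.609129,  e^(−rT) = 0.920394
E₀ = V₀·N(d₁) − D·e^(−rT)·N(d₂)
   = 526.0239·0.896847 − 267.2272·0.920394·0.609129 = 321.944905
B₀ = V₀ − E₀ = 526.0239 − 321.944905 = 204.078995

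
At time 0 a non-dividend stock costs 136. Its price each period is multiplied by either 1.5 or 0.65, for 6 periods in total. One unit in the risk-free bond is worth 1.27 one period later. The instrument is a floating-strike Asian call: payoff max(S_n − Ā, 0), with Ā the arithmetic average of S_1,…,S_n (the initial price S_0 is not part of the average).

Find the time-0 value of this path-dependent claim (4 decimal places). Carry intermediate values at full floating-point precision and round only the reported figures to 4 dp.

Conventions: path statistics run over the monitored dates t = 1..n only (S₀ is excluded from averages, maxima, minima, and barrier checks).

price = 57.0050

With p* = (R−d)/(u−d) = 0.7294, sum probability × payoff across the paths and divide by R^6.
Enumerate all 2^6 = 64 price paths (U = up ×1.5, D = down ×0.65); each path with k up-moves has probability p*^k·(1−p*)^(6−k).
DDDDDD: Ā=38.9205, payoff=0.0000, prob=0.000393
UDDDDD: Ā=89.8165, payoff=0.0000, prob=0.001058
DUDDDD: Ā=70.5498, payoff=0.0000, prob=0.001058
UUDDDD: Ā=162.8072, payoff=0.0000, prob=0.002852
DDUDDD: Ā=58.0265, payoff=0.0000, prob=0.001058
UDUDDD: Ā=133.9072, payoff=0.0000, prob=0.002852
DUUDDD: Ā=114.6405, payoff=0.0000, prob=0.002852
UUUDDD: Ā=264.5551, payoff=0.0000, prob=0.007689
DDDUDD: Ā=49.8863, payoff=0.0000, prob=0.001058
UDDUDD: Ā=115.1222, payoff=0.0000, prob=0.002852
DUDUDD: Ā=95.8555, payoff=0.0000, prob=0.002852
UUDUDD: Ā=221.2051, payoff=0.0000, prob=0.007689
DDUUDD: Ā=83.3322, payoff=0.0000, prob=0.002852
UDUUDD: Ā=192.3051, payoff=0.0000, prob=0.007689
DUUUDD: Ā=173.0384, payoff=0.0000, prob=0.007689
UUUUDD: Ā=399.3194, payoff=0.0000, prob=0.020726
DDDDUD: Ā=44.5952, payoff=0.0000, prob=0.001058
UDDDUD: Ā=102.9119, payoff=0.0000, prob=0.002852
DUDDUD: Ā=83.6453, payoff=0.0000, prob=0.002852
UUDDUD: Ā=193.0276, payoff=0.0000, prob=0.007689
DDUDUD: Ā=71.1219, payoff=0.0000, prob=0.002852
UDUDUD: Ā=164.1276, payoff=0.0000, prob=0.007689
DUUDUD: Ā=144.8609, payoff=0.0000, prob=0.007689
UUUDUD: Ā=334.2944, payoff=0.0000, prob=0.020726
DDDUUD: Ā=62.9818, payoff=0.0000, prob=0.002852
UDDUUD: Ā=145.3426, payoff=0.0000, prob=0.007689
DUDUUD: Ā=126.0759, payoff=0.0000, prob=0.007689
UUDUUD: Ā=290.9444, payoff=0.0000, prob=0.020726
DDUUUD: Ā=113.5526, payoff=12.5003, prob=0.007689
UDUUUD: Ā=262.0444, payoff=28.8469, prob=0.020726
DUUUUD: Ā=242.7777, payoff=48.1135, prob=0.020726
UUUUUD: Ā=560.2563, payoff=111.0312, prob=0.055869
DDDDDU: Ā=41.1560, payoff=0.0000, prob=0.001058
UDDDDU: Ā=94.9753, payoff=0.0000, prob=0.002852
DUDDDU: Ā=75.7086, payoff=0.0000, prob=0.002852
UUDDDU: Ā=174.7122, payoff=0.0000, prob=0.007689
DDUDDU: Ā=63.1853, payoff=0.0000, prob=0.002852
UDUDDU: Ā=145.8122, payoff=0.0000, prob=0.007689
DUUDDU: Ā=126.5455, payoff=0.0000, prob=0.007689
UUUDDU: Ā=292.0281, payoff=0.0000, prob=0.020726
DDDUDU: Ā=55.0451, payoff=0.0000, prob=0.002852
UDDUDU: Ā=127.0272, payoff=0.0000, prob=0.007689
DUDUDU: Ā=107.7605, payoff=18.2924, prob=0.007689
UUDUDU: Ā=248.6781, payoff=42.2131, prob=0.020726
DDUUDU: Ā=95.2372, payoff=30.8157, prob=0.007689
UDUUDU: Ā=219.7781, payoff=71.1131, prob=0.020726
DUUUDU: Ā=200.5115, payoff=90.3798, prob=0.020726
UUUUDU: Ā=462.7188, payoff=208.5687, prob=0.055869
DDDDUU: Ā=49.7540, payoff=4.8689, prob=0.002852
UDDDUU: Ā=114.8169, payoff=11.2359, prob=0.007689
DUDDUU: Ā=95.5503, payoff=30.5026, prob=0.007689
UUDDUU: Ā=220.5006, payoff=70.3906, prob=0.020726
DDUDUU: Ā=83.0269, payoff=43.0259, prob=0.007689
UDUDUU: Ā=191.6006, payoff=99.2906, prob=0.020726
DUUDUU: Ā=172.3340, payoff=118.5573, prob=0.020726
UUUDUU: Ā=397.6938, payoff=273.5938, prob=0.055869
DDDUUU: Ā=74.8868, payoff=51.1661, prob=0.007689
UDDUUU: Ā=172.8156, payoff=118.0756, prob=0.020726
DUDUUU: Ā=153.5490, payoff=137.3423, prob=0.020726
UUDUUU: Ā=354.3438, payoff=316.9438, prob=0.055869
DDUUUU: Ā=141.0256, payoff=149.8656, prob=0.020726
UDUUUU: Ā=325.4438, payoff=345.8438, prob=0.055869
DUUUUU: Ā=306.1771, payoff=365.1104, prob=0.055869
UUUUUU: Ā=706.5625, payoff=842.5625, prob=0.150604
Price = Σ prob·payoff / R^6 = 239.185858 / 4.195873 = 57.0050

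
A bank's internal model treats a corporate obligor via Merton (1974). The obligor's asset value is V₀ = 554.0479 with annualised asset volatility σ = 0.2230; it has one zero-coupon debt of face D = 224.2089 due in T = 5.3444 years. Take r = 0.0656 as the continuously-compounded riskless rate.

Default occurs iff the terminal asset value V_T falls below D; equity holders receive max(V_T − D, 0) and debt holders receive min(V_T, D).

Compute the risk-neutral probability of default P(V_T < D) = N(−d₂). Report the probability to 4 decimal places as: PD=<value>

PD=0.0147

Equity is a call on the firm's assets struck at D = 224.2089:
d₁ = [ln(V₀/D) + (r + σ²/2)T] / (σ√T)
   = [ln(554.0479/224.2089) + (0.0656 + 0.5·0.2230²)·5.3444] / (0.2230·√5.3444)
   = [0.904673 + 0.483478] / 0.515530 = 2.692666
d₂ = d₁ − σ√T = 2.692666 − 0.515530 = 2.177136
risk-neutral PD = N(−d₂) = N(-2.177136) = 0.014735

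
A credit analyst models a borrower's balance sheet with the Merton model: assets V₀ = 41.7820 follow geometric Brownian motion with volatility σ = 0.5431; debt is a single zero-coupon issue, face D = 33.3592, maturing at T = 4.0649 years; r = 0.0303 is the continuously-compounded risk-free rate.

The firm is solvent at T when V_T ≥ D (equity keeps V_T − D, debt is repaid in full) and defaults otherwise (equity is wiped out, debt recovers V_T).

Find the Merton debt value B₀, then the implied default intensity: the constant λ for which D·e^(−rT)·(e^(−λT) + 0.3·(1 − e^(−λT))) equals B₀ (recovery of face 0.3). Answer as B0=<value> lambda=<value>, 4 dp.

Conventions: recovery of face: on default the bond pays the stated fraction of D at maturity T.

B0=20.1501 lambda=0.1482

Equity is a call on the firm's assets struck at D = 33.3592:
d₁ = [ln(V₀/D) + (r + σ²/2)T] / (σ√T)
   = [ln(41.7820/33.3592) + (0.0303 + 0.5·0.5431²)·4.0649] / (0.5431·√4.0649)
   = [0.225132 + 0.722653] / 1.094976 = 0.865576
d₂ = d₁ − σ√T = 0.865576 − 1.094976 = -0.229400
N(d₁) = 0.806639,  N(d₂) = 0.409279,  e^(−rT) = 0.884116
E₀ = V₀·N(d₁) − D·e^(−rT)·N(d₂)
   = 41.7820·0.806639 − 33.3592·0.884116·0.409279 = 21.631942
B₀ = V₀ − E₀ = 41.7820 − 21.631942 = 20.150058
e^(−λT) = (B₀·e^(rT)/D − 0.3)/(1 − 0.3) = (20.1501·1.131073/33.3592 − 0.3)/0.7 = 0.54743810
λ = −ln(0.54743810)/4.0649 = 0.148222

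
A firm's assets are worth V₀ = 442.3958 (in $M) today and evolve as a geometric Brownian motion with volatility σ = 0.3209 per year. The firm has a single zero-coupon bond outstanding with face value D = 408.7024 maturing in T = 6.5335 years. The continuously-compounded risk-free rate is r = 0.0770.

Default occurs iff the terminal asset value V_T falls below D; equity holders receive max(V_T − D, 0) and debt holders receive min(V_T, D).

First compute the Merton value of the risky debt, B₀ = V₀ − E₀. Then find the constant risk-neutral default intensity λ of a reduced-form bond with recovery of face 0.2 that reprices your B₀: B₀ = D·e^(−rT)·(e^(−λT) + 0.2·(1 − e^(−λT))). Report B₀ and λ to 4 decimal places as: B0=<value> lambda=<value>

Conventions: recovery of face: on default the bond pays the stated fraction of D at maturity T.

B0=210.7922 lambda=0.0311

Equity is a call on the firm's assets struck at D = 408.7024:
d₁ = [ln(V₀/D) + (r + σ²/2)T] / (σ√T)
   = [ln(442.3958/408.7024) + (0.0770 + 0.5·0.3209²)·6.5335] / (0.3209·√6.5335)
   = [0.079218 + 0.839479] / 0.820243 = 1.120030
d₂ = d₁ − σ√T = 1.120030 − 0.820243 = 0.299786
N(d₁) = 0.868649,  N(d₂) = 0.617830,  e^(−rT) = 0.604666
E₀ = V₀·N(d₁) − D·e^(−rT)·N(d₂)
   = 442.3958·0.868649 − 408.7024·0.604666·0.617830 = 231.603576
B₀ = V₀ − E₀ = 442.3958 − 231.603576 = 210.792224
e^(−λT) = (B₀·e^(rT)/D − 0.2)/(1 − 0.2) = (210.7922·1.653806/408.7024 − 0.2)/0.8 = 0.81620819
λ = −ln(0.81620819)/6.5335 = 0.031084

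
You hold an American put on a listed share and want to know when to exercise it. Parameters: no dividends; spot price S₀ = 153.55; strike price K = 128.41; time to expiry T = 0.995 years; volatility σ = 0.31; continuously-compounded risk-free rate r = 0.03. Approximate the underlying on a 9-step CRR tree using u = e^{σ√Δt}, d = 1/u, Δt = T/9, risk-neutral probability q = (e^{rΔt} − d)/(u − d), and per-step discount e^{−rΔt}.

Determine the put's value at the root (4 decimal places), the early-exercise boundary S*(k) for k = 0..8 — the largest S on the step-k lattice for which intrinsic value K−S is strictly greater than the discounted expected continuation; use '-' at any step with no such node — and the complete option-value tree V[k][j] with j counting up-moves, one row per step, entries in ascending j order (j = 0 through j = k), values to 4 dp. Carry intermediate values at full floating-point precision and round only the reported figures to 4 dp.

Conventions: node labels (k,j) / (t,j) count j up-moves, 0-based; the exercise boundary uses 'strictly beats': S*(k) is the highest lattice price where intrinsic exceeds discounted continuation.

params: Δt=0.11056 u=1.10857 d=0.90206 q=0.49034 e^(-rΔt)=0.99669
t_9 payoffs: 67.6851 53.7829 36.6980 15.7018 0.0000 0.0000 0.0000 0.0000 0.0000 0.0000
t_8: node(8,0) S=67.3181 payoff=61.0919 vs cont=60.6667 → 61.0919 [stop]  node(8,1) S=82.7297 payoff=45.6803 vs cont=45.2552 → 45.6803 [stop]  node(8,2) S=101.6695 payoff=26.7405 vs cont=26.3153 → 26.7405 [stop]  node(8,3) S=124.9454 payoff=3.4646 vs cont=7.9761 → 7.9761 [wait]  node(8,4) S=153.5500 payoff=0.0000 vs cont=0.0000 → 0.0000 [wait]  node(8,5) S=188.7032 payoff=0.0000 vs cont=0.0000 → 0.0000 [wait]  node(8,6) S=231.9043 payoff=0.0000 vs cont=0.0000 → 0.0000 [wait]  node(8,7) S=284.9958 payoff=0.0000 vs cont=0.0000 → 0.0000 [wait]  node(8,8) S=350.2418 payoff=0.0000 vs cont=0.0000 → 0.0000 [wait]  ⇒ S*(8)=101.6695
t_7: node(7,0) S=74.6271 payoff=53.7829 vs cont=53.3577 → 53.7829 [stop]  node(7,1) S=91.7120 payoff=36.6980 vs cont=36.2728 → 36.6980 [stop]  node(7,2) S=112.7082 payoff=15.7018 vs cont=17.4814 → 17.4814 [wait]  node(7,3) S=138.5113 payoff=0.0000 vs cont=4.0516 → 4.0516 [wait]  node(7,4) S=170.2216 payoff=0.0000 vs cont=0.0000 → 0.0000 [wait]  node(7,5) S=209.1915 payoff=0.0000 vs cont=0.0000 → 0.0000 [wait]  node(7,6) S=257.0832 payoff=0.0000 vs cont=0.0000 → 0.0000 [wait]  node(7,7) S=315.9389 payoff=0.0000 vs cont=0.0000 → 0.0000 [wait]  ⇒ S*(7)=91.7120
t_6: node(6,0) S=82.7297 payoff=45.6803 vs cont=45.2552 → 45.6803 [stop]  node(6,1) S=101.6695 payoff=26.7405 vs cont=27.1850 → 27.1850 [wait]  node(6,2) S=124.9454 payoff=3.4646 vs cont=10.8602 → 10.8602 [wait]  node(6,3) S=153.5500 payoff=0.0000 vs cont=2.0581 → 2.0581 [wait]  node(6,4) S=188.7032 payoff=0.0000 vs cont=0.0000 → 0.0000 [wait]  node(6,5) S=231.9043 payoff=0.0000 vs cont=0.0000 → 0.0000 [wait]  node(6,6) S=284.9958 payoff=0.0000 vs cont=0.0000 → 0.0000 [wait]  ⇒ S*(6)=82.7297
t_5: node(5,0) S=91.7120 payoff=36.6980 vs cont=36.4901 → 36.6980 [stop]  node(5,1) S=112.7082 payoff=15.7018 vs cont=19.1168 → 19.1168 [wait]  node(5,2) S=138.5113 payoff=0.0000 vs cont=6.5225 → 6.5225 [wait]  node(5,3) S=170.2216 payoff=0.0000 vs cont=1.0455 → 1.0455 [wait]  node(5,4) S=209.1915 payoff=0.0000 vs cont=0.0000 → 0.0000 [wait]  node(5,5) S=257.0832 payoff=0.0000 vs cont=0.0000 → 0.0000 [wait]  ⇒ S*(5)=91.7120
t_4: node(4,0) S=101.6695 payoff=26.7405 vs cont=27.9843 → 27.9843 [wait]  node(4,1) S=124.9454 payoff=3.4646 vs cont=12.8984 → 12.8984 [wait]  node(4,2) S=153.5500 payoff=0.0000 vs cont=3.8242 → 3.8242 [wait]  node(4,3) S=188.7032 payoff=0.0000 vs cont=0.5311 → 0.5311 [wait]  node(4,4) S=231.9043 payoff=0.0000 vs cont=0.0000 → 0.0000 [wait]  ⇒ S*(4)=-
t_3: node(3,0) S=112.7082 payoff=15.7018 vs cont=20.5189 → 20.5189 [wait]  node(3,1) S=138.5113 payoff=0.0000 vs cont=8.4210 → 8.4210 [wait]  node(3,2) S=170.2216 payoff=0.0000 vs cont=2.2021 → 2.2021 [wait]  node(3,3) S=209.1915 payoff=0.0000 vs cont=0.2698 → 0.2698 [wait]  ⇒ S*(3)=-
t_2: node(2,0) S=124.9454 payoff=3.4646 vs cont=14.5385 → 14.5385 [wait]  node(2,1) S=153.5500 payoff=0.0000 vs cont=5.3538 → 5.3538 [wait]  node(2,2) S=188.7032 payoff=0.0000 vs cont=1.2504 → 1.2504 [wait]  ⇒ S*(2)=-
t_1: node(1,0) S=138.5113 payoff=0.0000 vs cont=10.0016 → 10.0016 [wait]  node(1,1) S=170.2216 payoff=0.0000 vs cont=3.3307 → 3.3307 [wait]  ⇒ S*(1)=-
t_0: node(0,0) S=153.5500 payoff=0.0000 vs cont=6.7083 → 6.7083 [wait]  ⇒ S*(0)=-

price = 6.7083
boundary = - - - - - 91.7120 82.7297 91.7120 101.6695
tree:
6.7083
10.0016 3.3307
14.5385 5.3538 1.2504
20.5189 8.4210 2.2021 0.2698
27.9843 12.8984 3.8242 0.5311 0.0000
36.6980 19.1168 6.5225 1.0455 0.0000 0.0000
45.6803 27.1850 10.8602 2.0581 0.0000 0.0000 0.0000
53.7829 36.6980 17.4814 4.0516 0.0000 0.0000 0.0000 0.0000
61.0919 45.6803 26.7405 7.9761 0.0000 0.0000 0.0000 0.0000 0.0000
67.6851 53.7829 36.6980 15.7018 0.0000 0.0000 0.0000 0.0000 0.0000 0.0000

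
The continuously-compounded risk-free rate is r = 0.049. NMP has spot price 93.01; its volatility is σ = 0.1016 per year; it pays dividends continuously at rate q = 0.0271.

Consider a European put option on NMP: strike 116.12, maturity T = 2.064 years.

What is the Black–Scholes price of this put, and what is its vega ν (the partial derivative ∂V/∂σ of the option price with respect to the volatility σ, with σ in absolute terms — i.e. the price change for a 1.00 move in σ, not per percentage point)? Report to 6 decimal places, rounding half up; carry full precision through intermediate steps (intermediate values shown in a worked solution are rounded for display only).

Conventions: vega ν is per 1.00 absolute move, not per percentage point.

price = 17.768374
ν = 26.390111

σ√T = 0.1016·√2.064 = 0.145965
d₁ = (ln(S/K) + (r−q+σ²/2)T) / (σ√T) = (ln(93.01/116.12) + (0.049−0.0271+0.1016²/2)·2.064) / 0.145965 = (-0.221917 + 0.055854) / 0.145965 = -1.137689
d₂ = d₁ − σ√T = -1.137689 − 0.145965 = -1.283654
e^{−rT} = 0.903810
e^{−qT} = 0.945601
N(−d₁) = 0.872375,  N(−d₂) = 0.900368
Put price V = K·e^{−rT}·N(−d₂) − S·e^{−qT}·N(−d₁) = 94.494049 − 76.725675 = 17.768374
φ(d₁) = (1/√(2π))·e^{−d₁²/2} = 0.208857
ν = S·e^{−qT}·φ(d₁)·√T = 26.390111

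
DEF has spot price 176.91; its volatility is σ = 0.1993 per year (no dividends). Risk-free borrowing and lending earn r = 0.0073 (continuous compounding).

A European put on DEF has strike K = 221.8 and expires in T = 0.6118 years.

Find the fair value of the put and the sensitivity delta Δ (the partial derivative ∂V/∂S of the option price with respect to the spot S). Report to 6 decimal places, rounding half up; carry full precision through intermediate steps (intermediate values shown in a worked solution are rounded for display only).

σ√T = 0.1993·√0.6118 = 0.155888
d₁ = (ln(S/K) + (r+σ²/2)T) / (σ√T) = (ln(176.91/221.8) + (0.0073+0.1993²/2)·0.6118) / 0.155888 = (-0.226135 + 0.016617) / 0.155888 = -1.344033
d₂ = d₁ − σ√T = -1.344033 − 0.155888 = -1.499921
e^{−rT} = 0.995544
N(−d₁) = 0.910531,  N(−d₂) = 0.933183
Put price V = K·e^{−rT}·N(−d₂) − S·N(−d₁) = 206.057548 − 161.082065 = 44.975482
Δ = −N(−d₁) = -0.910531

price = 44.975482
Δ = -0.910531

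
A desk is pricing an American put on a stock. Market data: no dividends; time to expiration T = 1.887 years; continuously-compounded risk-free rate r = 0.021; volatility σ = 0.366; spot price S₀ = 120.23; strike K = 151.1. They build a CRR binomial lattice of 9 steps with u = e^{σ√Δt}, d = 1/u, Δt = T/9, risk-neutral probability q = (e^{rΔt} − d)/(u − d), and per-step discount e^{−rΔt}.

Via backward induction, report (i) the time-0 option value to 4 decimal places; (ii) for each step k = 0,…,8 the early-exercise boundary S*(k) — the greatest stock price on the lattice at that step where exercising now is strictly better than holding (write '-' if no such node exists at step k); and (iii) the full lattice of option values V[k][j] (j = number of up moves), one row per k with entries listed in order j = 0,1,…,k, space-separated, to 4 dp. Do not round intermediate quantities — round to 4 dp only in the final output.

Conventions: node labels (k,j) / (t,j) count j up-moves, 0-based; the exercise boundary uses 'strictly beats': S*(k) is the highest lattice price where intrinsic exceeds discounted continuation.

price = 42.0455
boundary = - - - 72.7217 85.9898 72.7217 85.9898 101.6787 120.2300
tree:
42.0455
53.2838 29.8324
65.6086 39.9570 18.7542
78.3783 51.8982 26.9358 9.7519
89.5992 65.1102 37.5631 15.2666 3.6571
99.0887 78.3783 50.5425 23.3550 6.3363 0.6858
107.1140 89.5992 65.1102 34.6741 10.8761 1.3029 0.0000
113.9010 99.0887 78.3783 49.4213 18.4557 2.4753 0.0000 0.0000
119.6407 107.1140 89.5992 65.1102 30.8700 4.7026 0.0000 0.0000 0.0000
124.4949 113.9010 99.0887 78.3783 49.4213 8.9340 0.0000 0.0000 0.0000 0.0000

params: Δt=0.20967 u=1.18245 d=0.84570 q=0.47130 e^(-rΔt)=0.99561
t_9 payoffs: 124.4949 113.9010 99.0887 78.3783 49.4213 8.9340 0.0000 0.0000 0.0000 0.0000
t_8: node(8,0) S=31.4593 payoff=119.6407 vs cont=118.9769 → 119.6407 [stop]  node(8,1) S=43.9860 payoff=107.1140 vs cont=106.4501 → 107.1140 [stop]  node(8,2) S=61.5008 payoff=89.5992 vs cont=88.9354 → 89.5992 [stop]  node(8,3) S=85.9898 payoff=65.1102 vs cont=64.4464 → 65.1102 [stop]  node(8,4) S=120.2300 payoff=30.8700 vs cont=30.2062 → 30.8700 [stop]  node(8,5) S=168.1043 payoff=0.0000 vs cont=4.7026 → 4.7026 [wait]  node(8,6) S=235.0417 payoff=0.0000 vs cont=0.0000 → 0.0000 [wait]  node(8,7) S=328.6329 payoff=0.0000 vs cont=0.0000 → 0.0000 [wait]  node(8,8) S=459.4910 payoff=0.0000 vs cont=0.0000 → 0.0000 [wait]  ⇒ S*(8)=120.2300
t_7: node(7,0) S=37.1990 payoff=113.9010 vs cont=113.2371 → 113.9010 [stop]  node(7,1) S=52.0113 payoff=99.0887 vs cont=98.4249 → 99.0887 [stop]  node(7,2) S=72.7217 payoff=78.3783 vs cont=77.7145 → 78.3783 [stop]  node(7,3) S=101.6787 payoff=49.4213 vs cont=48.7575 → 49.4213 [stop]  node(7,4) S=142.1660 payoff=8.9340 vs cont=18.4557 → 18.4557 [wait]  node(7,5) S=198.7751 payoff=0.0000 vs cont=2.4753 → 2.4753 [wait]  node(7,6) S=277.9252 payoff=0.0000 vs cont=0.0000 → 0.0000 [wait]  node(7,7) S=388.5921 payoff=0.0000 vs cont=0.0000 → 0.0000 [wait]  ⇒ S*(7)=101.6787
t_6: node(6,0) S=43.9860 payoff=107.1140 vs cont=106.4501 → 107.1140 [stop]  node(6,1) S=61.5008 payoff=89.5992 vs cont=88.9354 → 89.5992 [stop]  node(6,2) S=85.9898 payoff=65.1102 vs cont=64.4464 → 65.1102 [stop]  node(6,3) S=120.2300 payoff=30.8700 vs cont=34.6741 → 34.6741 [wait]  node(6,4) S=168.1043 payoff=0.0000 vs cont=10.8761 → 10.8761 [wait]  node(6,5) S=235.0417 payoff=0.0000 vs cont=1.3029 → 1.3029 [wait]  node(6,6) S=328.6329 payoff=0.0000 vs cont=0.0000 → 0.0000 [wait]  ⇒ S*(6)=85.9898
t_5: node(5,0) S=52.0113 payoff=99.0887 vs cont=98.4249 → 99.0887 [stop]  node(5,1) S=72.7217 payoff=78.3783 vs cont=77.7145 → 78.3783 [stop]  node(5,2) S=101.6787 payoff=49.4213 vs cont=50.5425 → 50.5425 [wait]  node(5,3) S=142.1660 payoff=8.9340 vs cont=23.3550 → 23.3550 [wait]  node(5,4) S=198.7751 payoff=0.0000 vs cont=6.3363 → 6.3363 [wait]  node(5,5) S=277.9252 payoff=0.0000 vs cont=0.6858 → 0.6858 [wait]  ⇒ S*(5)=72.7217
t_4: node(4,0) S=61.5008 payoff=89.5992 vs cont=88.9354 → 89.5992 [stop]  node(4,1) S=85.9898 payoff=65.1102 vs cont=64.9725 → 65.1102 [stop]  node(4,2) S=120.2300 payoff=30.8700 vs cont=37.5631 → 37.5631 [wait]  node(4,3) S=168.1043 payoff=0.0000 vs cont=15.2666 → 15.2666 [wait]  node(4,4) S=235.0417 payoff=0.0000 vs cont=3.6571 → 3.6571 [wait]  ⇒ S*(4)=85.9898
t_3: node(3,0) S=72.7217 payoff=78.3783 vs cont=77.7145 → 78.3783 [stop]  node(3,1) S=101.6787 payoff=49.4213 vs cont=51.8982 → 51.8982 [wait]  node(3,2) S=142.1660 payoff=8.9340 vs cont=26.9358 → 26.9358 [wait]  node(3,3) S=198.7751 payoff=0.0000 vs cont=9.7519 → 9.7519 [wait]  ⇒ S*(3)=72.7217
t_2: node(2,0) S=85.9898 payoff=65.1102 vs cont=65.6086 → 65.6086 [wait]  node(2,1) S=120.2300 payoff=30.8700 vs cont=39.9570 → 39.9570 [wait]  node(2,2) S=168.1043 payoff=0.0000 vs cont=18.7542 → 18.7542 [wait]  ⇒ S*(2)=-
t_1: node(1,0) S=101.6787 payoff=49.4213 vs cont=53.2838 → 53.2838 [wait]  node(1,1) S=142.1660 payoff=8.9340 vs cont=29.8324 → 29.8324 [wait]  ⇒ S*(1)=-
t_0: node(0,0) S=120.2300 payoff=30.8700 vs cont=42.0455 → 42.0455 [wait]  ⇒ S*(0)=-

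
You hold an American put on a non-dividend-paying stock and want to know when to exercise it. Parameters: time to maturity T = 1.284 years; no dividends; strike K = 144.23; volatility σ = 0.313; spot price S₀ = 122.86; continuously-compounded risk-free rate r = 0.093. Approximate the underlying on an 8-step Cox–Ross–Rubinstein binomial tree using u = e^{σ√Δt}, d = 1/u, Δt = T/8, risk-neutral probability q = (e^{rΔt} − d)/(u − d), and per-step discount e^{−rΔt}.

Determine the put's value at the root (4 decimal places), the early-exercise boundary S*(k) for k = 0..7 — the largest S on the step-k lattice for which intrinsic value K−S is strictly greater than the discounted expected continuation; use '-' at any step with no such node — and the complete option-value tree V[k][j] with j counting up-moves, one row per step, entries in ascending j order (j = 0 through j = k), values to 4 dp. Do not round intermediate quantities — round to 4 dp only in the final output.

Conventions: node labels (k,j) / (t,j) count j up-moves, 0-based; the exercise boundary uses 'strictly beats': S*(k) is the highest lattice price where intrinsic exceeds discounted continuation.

price = 24.8300
boundary = - 108.3807 95.6078 108.3807 95.6078 108.3807 95.6078 108.3807
tree:
24.8300
35.8493 15.7057
48.6222 24.1400 8.6279
59.8898 35.8493 14.3804 3.7413
69.8294 48.6222 23.1802 6.9389 0.9950
78.5977 59.8898 35.8493 12.5371 2.1419 0.0000
86.3326 69.8294 48.6222 21.8211 4.6111 0.0000 0.0000
93.1559 78.5977 59.8898 35.8493 9.9267 0.0000 0.0000 0.0000
99.1751 86.3326 69.8294 48.6222 21.3700 0.0000 0.0000 0.0000 0.0000

Δt=0.16050, u=1.13360, d=0.88215, q=0.52850, disc=e^(-rΔt)=0.98518
k=8 terminal: V=max(K-S,0) → 99.1751 86.3326 69.8294 48.6222 21.3700 0.0000 0.0000 0.0000 0.0000
k=7: j=0 S=51.0741 intr=93.1559 cont=91.0191 V=93.1559[EX]; j=1 S=65.6323 intr=78.5977 cont=76.4608 V=78.5977[EX]; j=2 S=84.3402 intr=59.8898 cont=57.7529 V=59.8898[EX]; j=3 S=108.3807 intr=35.8493 cont=33.7124 V=35.8493[EX]; j=4 S=139.2737 intr=4.9563 cont=9.9267 V=9.9267[hold]; j=5 S=178.9725 intr=0.0000 cont=0.0000 V=0.0000[hold]; j=6 S=229.9870 intr=0.0000 cont=0.0000 V=0.0000[hold]; j=7 S=295.5428 intr=0.0000 cont=0.0000 V=0.0000[hold]  S*(7)=108.3807
k=6: j=0 S=57.8974 intr=86.3326 cont=84.1957 V=86.3326[EX]; j=1 S=74.4006 intr=69.8294 cont=67.6926 V=69.8294[EX]; j=2 S=95.6078 intr=48.6222 cont=46.4853 V=48.6222[EX]; j=3 S=122.8600 intr=21.3700 cont=21.8211 V=21.8211[hold]; j=4 S=157.8802 intr=0.0000 cont=4.6111 V=4.6111[hold]; j=5 S=202.8826 intr=0.0000 cont=0.0000 V=0.0000[hold]; j=6 S=260.7125 intr=0.0000 cont=0.0000 V=0.0000[hold]  S*(6)=95.6078
k=5: j=0 S=65.6323 intr=78.5977 cont=76.4608 V=78.5977[EX]; j=1 S=84.3402 intr=59.8898 cont=57.7529 V=59.8898[EX]; j=2 S=108.3807 intr=35.8493 cont=33.9473 V=35.8493[EX]; j=3 S=139.2737 intr=4.9563 cont=12.5371 V=12.5371[hold]; j=4 S=178.9725 intr=0.0000 cont=2.1419 V=2.1419[hold]; j=5 S=229.9870 intr=0.0000 cont=0.0000 V=0.0000[hold]  S*(5)=108.3807
k=4: j=0 S=74.4006 intr=69.8294 cont=67.6926 V=69.8294[EX]; j=1 S=95.6078 intr=48.6222 cont=46.4853 V=48.6222[EX]; j=2 S=122.8600 intr=21.3700 cont=23.1802 V=23.1802[hold]; j=3 S=157.8802 intr=0.0000 cont=6.9389 V=6.9389[hold]; j=4 S=202.8826 intr=0.0000 cont=0.9950 V=0.9950[hold]  S*(4)=95.6078
k=3: j=0 S=84.3402 intr=59.8898 cont=57.7529 V=59.8898[EX]; j=1 S=108.3807 intr=35.8493 cont=34.6550 V=35.8493[EX]; j=2 S=139.2737 intr=4.9563 cont=14.3804 V=14.3804[hold]; j=3 S=178.9725 intr=0.0000 cont=3.7413 V=3.7413[hold]  S*(3)=108.3807
k=2: j=0 S=95.6078 intr=48.6222 cont=46.4853 V=48.6222[EX]; j=1 S=122.8600 intr=21.3700 cont=24.1400 V=24.1400[hold]; j=2 S=157.8802 intr=0.0000 cont=8.6279 V=8.6279[hold]  S*(2)=95.6078
k=1: j=0 S=108.3807 intr=35.8493 cont=35.1547 V=35.8493[EX]; j=1 S=139.2737 intr=4.9563 cont=15.7057 V=15.7057[hold]  S*(1)=108.3807
k=0: j=0 S=122.8600 intr=21.3700 cont=24.8300 V=24.8300[hold]  S*(0)=-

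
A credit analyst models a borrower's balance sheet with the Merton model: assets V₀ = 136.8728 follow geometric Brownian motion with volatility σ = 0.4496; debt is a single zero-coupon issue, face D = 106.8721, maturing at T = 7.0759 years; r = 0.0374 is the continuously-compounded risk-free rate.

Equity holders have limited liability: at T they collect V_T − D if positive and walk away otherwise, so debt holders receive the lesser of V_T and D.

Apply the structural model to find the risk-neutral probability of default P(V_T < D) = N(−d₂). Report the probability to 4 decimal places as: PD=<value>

PD=0.5674

Apply the equity-as-call identities (strike 106.8721, horizon 7.0759 years):
d₁ = [ln(V₀/D) + (r + σ²/2)T] / (σ√T)
   = [ln(136.8728/106.8721) + (0.0374 + 0.5·0.4496²)·7.0759] / (0.4496·√7.0759)
   = [0.247419 + 0.979800] / 1.195961 = 1.026137
d₂ = d₁ − σ√T = 1.026137 − 1.195961 = -0.169825
risk-neutral PD = N(−d₂) = N(0.169825) = 0.567426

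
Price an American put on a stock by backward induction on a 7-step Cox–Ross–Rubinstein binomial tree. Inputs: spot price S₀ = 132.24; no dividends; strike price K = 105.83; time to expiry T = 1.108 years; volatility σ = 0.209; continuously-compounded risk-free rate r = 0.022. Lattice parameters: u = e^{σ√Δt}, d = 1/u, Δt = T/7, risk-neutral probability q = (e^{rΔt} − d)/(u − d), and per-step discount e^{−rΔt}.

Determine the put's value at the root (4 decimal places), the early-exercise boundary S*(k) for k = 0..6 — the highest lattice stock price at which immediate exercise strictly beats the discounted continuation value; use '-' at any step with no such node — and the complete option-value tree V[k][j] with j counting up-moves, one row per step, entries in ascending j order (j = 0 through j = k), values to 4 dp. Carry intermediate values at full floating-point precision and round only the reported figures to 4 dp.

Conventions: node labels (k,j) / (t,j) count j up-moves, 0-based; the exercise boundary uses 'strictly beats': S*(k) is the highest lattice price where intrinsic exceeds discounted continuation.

price = 1.7285
boundary = - - - - - 87.2575 94.8233
tree:
1.7285
2.9196 0.5502
4.8418 1.0192 0.0854
7.8447 1.8747 0.1714 0.0000
12.3279 3.4194 0.3441 0.0000 0.0000
18.5725 6.1737 0.6909 0.0000 0.0000 0.0000
25.5346 11.0067 1.3872 0.0000 0.0000 0.0000 0.0000
31.9412 18.5725 2.7850 0.0000 0.0000 0.0000 0.0000 0.0000

Δt=0.15829  u=1.08671  d=0.92021  q=0.50018  discount=0.99652
step 7 (expiry): payoffs max(K−S,0) = 31.9412 18.5725 2.7850 0.0000 0.0000 0.0000 0.0000 0.0000
step 6: (k=6,j=0): S=80.2954, K−S=25.5346, hold=25.1667 ⇒ V=25.5346 exercise | (k=6,j=1): S=94.8233, K−S=11.0067, hold=10.6389 ⇒ V=11.0067 exercise | (k=6,j=2): S=111.9796, K−S=0.0000, hold=1.3872 ⇒ V=1.3872 continue | (k=6,j=3): S=132.2400, K−S=0.0000, hold=0.0000 ⇒ V=0.0000 continue | (k=6,j=4): S=156.1661, K−S=0.0000, hold=0.0000 ⇒ V=0.0000 continue | (k=6,j=5): S=184.4212, K−S=0.0000, hold=0.0000 ⇒ V=0.0000 continue | (k=6,j=6): S=217.7884, K−S=0.0000, hold=0.0000 ⇒ V=0.0000 continue  boundary S*=94.8233
step 5: (k=5,j=0): S=87.2575, K−S=18.5725, hold=18.2046 ⇒ V=18.5725 exercise | (k=5,j=1): S=103.0450, K−S=2.7850, hold=6.1737 ⇒ V=6.1737 continue | (k=5,j=2): S=121.6889, K−S=0.0000, hold=0.6909 ⇒ V=0.6909 continue | (k=5,j=3): S=143.7060, K−S=0.0000, hold=0.0000 ⇒ V=0.0000 continue | (k=5,j=4): S=169.7066, K−S=0.0000, hold=0.0000 ⇒ V=0.0000 continue | (k=5,j=5): S=200.4116, K−S=0.0000, hold=0.0000 ⇒ V=0.0000 continue  boundary S*=87.2575
step 4: (k=4,j=0): S=94.8233, K−S=11.0067, hold=12.3279 ⇒ V=12.3279 continue | (k=4,j=1): S=111.9796, K−S=0.0000, hold=3.4194 ⇒ V=3.4194 continue | (k=4,j=2): S=132.2400, K−S=0.0000, hold=0.3441 ⇒ V=0.3441 continue | (k=4,j=3): S=156.1661, K−S=0.0000, hold=0.0000 ⇒ V=0.0000 continue | (k=4,j=4): S=184.4212, K−S=0.0000, hold=0.0000 ⇒ V=0.0000 continue  boundary S*=-
step 3: (k=3,j=0): S=103.0450, K−S=2.7850, hold=7.8447 ⇒ V=7.8447 continue | (k=3,j=1): S=121.6889, K−S=0.0000, hold=1.8747 ⇒ V=1.8747 continue | (k=3,j=2): S=143.7060, K−S=0.0000, hold=0.1714 ⇒ V=0.1714 continue | (k=3,j=3): S=169.7066, K−S=0.0000, hold=0.0000 ⇒ V=0.0000 continue  boundary S*=-
step 2: (k=2,j=0): S=111.9796, K−S=0.0000, hold=4.8418 ⇒ V=4.8418 continue | (k=2,j=1): S=132.2400, K−S=0.0000, hold=1.0192 ⇒ V=1.0192 continue | (k=2,j=2): S=156.1661, K−S=0.0000, hold=0.0854 ⇒ V=0.0854 continue  boundary S*=-
step 1: (k=1,j=0): S=121.6889, K−S=0.0000, hold=2.9196 ⇒ V=2.9196 continue | (k=1,j=1): S=143.7060, K−S=0.0000, hold=0.5502 ⇒ V=0.5502 continue  boundary S*=-
step 0: (k=0,j=0): S=132.2400, K−S=0.0000, hold=1.7285 ⇒ V=1.7285 continue  boundary S*=-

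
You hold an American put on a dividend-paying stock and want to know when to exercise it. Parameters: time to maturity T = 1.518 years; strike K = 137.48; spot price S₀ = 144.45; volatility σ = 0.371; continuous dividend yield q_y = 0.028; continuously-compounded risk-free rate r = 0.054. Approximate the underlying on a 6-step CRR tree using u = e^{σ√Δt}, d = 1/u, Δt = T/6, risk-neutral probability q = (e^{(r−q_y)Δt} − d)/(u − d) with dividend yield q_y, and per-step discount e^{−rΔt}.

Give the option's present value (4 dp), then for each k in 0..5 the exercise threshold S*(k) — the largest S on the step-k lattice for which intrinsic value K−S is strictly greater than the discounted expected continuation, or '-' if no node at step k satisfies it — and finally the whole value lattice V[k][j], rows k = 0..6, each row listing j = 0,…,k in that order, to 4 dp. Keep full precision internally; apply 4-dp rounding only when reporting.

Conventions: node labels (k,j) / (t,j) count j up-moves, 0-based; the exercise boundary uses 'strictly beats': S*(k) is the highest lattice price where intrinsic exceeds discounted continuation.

price = 18.9855
boundary = - - - 82.5253 99.4559 82.5253
tree:
18.9855
28.0790 9.3293
40.1271 15.3708 2.8180
54.9547 24.6495 5.4009 0.0000
69.0032 38.0241 10.3514 0.0000 0.0000
80.6602 54.9547 19.8394 0.0000 0.0000 0.0000
90.3328 69.0032 38.0241 0.0000 0.0000 0.0000 0.0000

Δt=0.25300, u=1.20516, d=0.82977, q=0.47106, disc=e^(-rΔt)=0.98643
k=6 terminal: V=max(K-S,0) → 90.3328 69.0032 38.0241 0.0000 0.0000 0.0000 0.0000
k=5: j=0 S=56.8198 intr=80.6602 cont=79.1958 V=80.6602[EX]; j=1 S=82.5253 intr=54.9547 cont=53.6718 V=54.9547[EX]; j=2 S=119.8599 intr=17.6201 cont=19.8394 V=19.8394[hold]; j=3 S=174.0849 intr=0.0000 cont=0.0000 V=0.0000[hold]; j=4 S=252.8414 intr=0.0000 cont=0.0000 V=0.0000[hold]; j=5 S=367.2276 intr=0.0000 cont=0.0000 V=0.0000[hold]  S*(5)=82.5253
k=4: j=0 S=68.4768 intr=69.0032 cont=67.6211 V=69.0032[EX]; j=1 S=99.4559 intr=38.0241 cont=37.8920 V=38.0241[EX]; j=2 S=144.4500 intr=0.0000 cont=10.3514 V=10.3514[hold]; j=3 S=209.7996 intr=0.0000 cont=0.0000 V=0.0000[hold]; j=4 S=304.7135 intr=0.0000 cont=0.0000 V=0.0000[hold]  S*(4)=99.4559
k=3: j=0 S=82.5253 intr=54.9547 cont=53.6718 V=54.9547[EX]; j=1 S=119.8599 intr=17.6201 cont=24.6495 V=24.6495[hold]; j=2 S=174.0849 intr=0.0000 cont=5.4009 V=5.4009[hold]; j=3 S=252.8414 intr=0.0000 cont=0.0000 V=0.0000[hold]  S*(3)=82.5253
k=2: j=0 S=99.4559 intr=38.0241 cont=40.1271 V=40.1271[hold]; j=1 S=144.4500 intr=0.0000 cont=15.3708 V=15.3708[hold]; j=2 S=209.7996 intr=0.0000 cont=2.8180 V=2.8180[hold]  S*(2)=-
k=1: j=0 S=119.8599 intr=17.6201 cont=28.0790 V=28.0790[hold]; j=1 S=174.0849 intr=0.0000 cont=9.3293 V=9.3293[hold]  S*(1)=-
k=0: j=0 S=144.4500 intr=0.0000 cont=18.9855 V=18.9855[hold]  S*(0)=-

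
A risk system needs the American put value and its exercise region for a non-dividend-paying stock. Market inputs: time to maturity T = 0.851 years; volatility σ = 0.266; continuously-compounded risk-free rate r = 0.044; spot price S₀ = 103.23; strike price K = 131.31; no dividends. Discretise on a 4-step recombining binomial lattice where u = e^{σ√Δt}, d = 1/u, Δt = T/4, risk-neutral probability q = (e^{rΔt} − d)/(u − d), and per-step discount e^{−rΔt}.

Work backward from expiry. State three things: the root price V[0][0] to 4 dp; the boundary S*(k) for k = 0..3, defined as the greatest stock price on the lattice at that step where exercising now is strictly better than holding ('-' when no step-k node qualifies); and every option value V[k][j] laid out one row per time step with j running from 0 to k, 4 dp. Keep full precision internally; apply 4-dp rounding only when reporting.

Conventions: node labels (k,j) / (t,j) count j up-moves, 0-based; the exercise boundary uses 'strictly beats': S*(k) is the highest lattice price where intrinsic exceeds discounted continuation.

price = 28.2021
boundary = - 91.3107 103.2300 116.7053
tree:
28.2021
39.9993 17.2805
50.5424 28.0800 7.1244
59.8682 39.9993 14.6047 0.0000
68.1171 50.5424 28.0800 0.0000 0.0000

params: Δt=0.21275 u=1.13054 d=0.88454 q=0.50760 e^(-rΔt)=0.99068
t_4 payoffs: 68.1171 50.5424 28.0800 0.0000 0.0000
t_3: node(3,0) S=71.4418 payoff=59.8682 vs cont=58.6447 → 59.8682 [stop]  node(3,1) S=91.3107 payoff=39.9993 vs cont=38.7759 → 39.9993 [stop]  node(3,2) S=116.7053 payoff=14.6047 vs cont=13.6979 → 14.6047 [stop]  node(3,3) S=149.1624 payoff=0.0000 vs cont=0.0000 → 0.0000 [wait]  ⇒ S*(3)=116.7053
t_2: node(2,0) S=80.7676 payoff=50.5424 vs cont=49.3190 → 50.5424 [stop]  node(2,1) S=103.2300 payoff=28.0800 vs cont=26.8565 → 28.0800 [stop]  node(2,2) S=131.9395 payoff=0.0000 vs cont=7.1244 → 7.1244 [wait]  ⇒ S*(2)=103.2300
t_1: node(1,0) S=91.3107 payoff=39.9993 vs cont=38.7759 → 39.9993 [stop]  node(1,1) S=116.7053 payoff=14.6047 vs cont=17.2805 → 17.2805 [wait]  ⇒ S*(1)=91.3107
t_0: node(0,0) S=103.2300 payoff=28.0800 vs cont=28.2021 → 28.2021 [wait]  ⇒ S*(0)=-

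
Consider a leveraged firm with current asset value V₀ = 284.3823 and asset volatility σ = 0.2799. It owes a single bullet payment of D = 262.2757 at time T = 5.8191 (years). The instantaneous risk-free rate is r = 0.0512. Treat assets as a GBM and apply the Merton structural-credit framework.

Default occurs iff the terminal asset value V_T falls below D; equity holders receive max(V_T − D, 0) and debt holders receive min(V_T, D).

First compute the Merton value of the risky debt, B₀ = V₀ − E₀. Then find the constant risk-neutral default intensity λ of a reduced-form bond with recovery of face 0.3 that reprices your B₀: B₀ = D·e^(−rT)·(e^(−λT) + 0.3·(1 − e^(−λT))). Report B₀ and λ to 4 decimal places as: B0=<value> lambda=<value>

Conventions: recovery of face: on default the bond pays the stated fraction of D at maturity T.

With assets at 284.3823 and a single debt payment of 262.2757 at 5.8191 years:
d₁ = [ln(V₀/D) + (r + σ²/2)T] / (σ√T)
   = [ln(284.3823/262.2757) + (0.0512 + 0.5·0.2799²)·5.8191] / (0.2799·√5.8191)
   = [0.080923 + 0.525884] / 0.675197 = 0.898710
d₂ = d₁ − σ√T = 0.898710 − 0.675197 = 0.223513
N(d₁) = 0.815597,  N(d₂) = 0.588432,  e^(−rT) = 0.742347
E₀ = V₀·N(d₁) − D·e^(−rT)·N(d₂)
   = 284.3823·0.815597 − 262.2757·0.742347·0.588432 = 117.373721
B₀ = V₀ − E₀ = 284.3823 − 117.373721 = 167.008579
e^(−λT) = (B₀·e^(rT)/D − 0.3)/(1 − 0.3) = (167.0086·1.347078/262.2757 − 0.3)/0.7 = 0.79682197
λ = −ln(0.79682197)/5.8191 = 0.039031

B0=167.0086 lambda=0.0390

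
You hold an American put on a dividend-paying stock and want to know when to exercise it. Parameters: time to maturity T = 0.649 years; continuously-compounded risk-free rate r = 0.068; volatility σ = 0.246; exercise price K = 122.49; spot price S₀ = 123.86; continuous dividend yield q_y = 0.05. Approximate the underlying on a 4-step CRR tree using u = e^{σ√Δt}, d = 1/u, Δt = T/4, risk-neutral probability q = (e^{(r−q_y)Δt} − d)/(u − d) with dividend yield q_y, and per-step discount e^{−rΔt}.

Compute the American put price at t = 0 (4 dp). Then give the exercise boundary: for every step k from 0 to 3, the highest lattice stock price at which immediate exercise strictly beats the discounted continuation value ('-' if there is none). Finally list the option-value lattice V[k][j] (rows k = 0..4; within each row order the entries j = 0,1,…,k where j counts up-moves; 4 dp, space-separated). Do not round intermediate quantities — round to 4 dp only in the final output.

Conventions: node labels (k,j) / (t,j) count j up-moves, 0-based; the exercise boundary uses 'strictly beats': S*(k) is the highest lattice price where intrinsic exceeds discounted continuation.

Δt=0.16225  u=1.10417  d=0.90566  q=0.48998  discount=0.98903
step 4 (expiry): payoffs max(K−S,0) = 39.1612 20.8972 0.0000 0.0000 0.0000
step 3: (k=3,j=0): S=92.0087, K−S=30.4813, hold=29.8807 ⇒ V=30.4813 exercise | (k=3,j=1): S=112.1753, K−S=10.3147, hold=10.5410 ⇒ V=10.5410 continue | (k=3,j=2): S=136.7619, K−S=0.0000, hold=0.0000 ⇒ V=0.0000 continue | (k=3,j=3): S=166.7374, K−S=0.0000, hold=0.0000 ⇒ V=0.0000 continue  boundary S*=92.0087
step 2: (k=2,j=0): S=101.5928, K−S=20.8972, hold=20.4836 ⇒ V=20.8972 exercise | (k=2,j=1): S=123.8600, K−S=0.0000, hold=5.3171 ⇒ V=5.3171 continue | (k=2,j=2): S=151.0077, K−S=0.0000, hold=0.0000 ⇒ V=0.0000 continue  boundary S*=101.5928
step 1: (k=1,j=0): S=112.1753, K−S=10.3147, hold=13.1177 ⇒ V=13.1177 continue | (k=1,j=1): S=136.7619, K−S=0.0000, hold=2.6821 ⇒ V=2.6821 continue  boundary S*=-
step 0: (k=0,j=0): S=123.8600, K−S=0.0000, hold=7.9166 ⇒ V=7.9166 continue  boundary S*=-

price = 7.9166
boundary = - - 101.5928 92.0087
tree:
7.9166
13.1177 2.6821
20.8972 5.3171 0.0000
30.4813 10.5410 0.0000 0.0000
39.1612 20.8972 0.0000 0.0000 0.0000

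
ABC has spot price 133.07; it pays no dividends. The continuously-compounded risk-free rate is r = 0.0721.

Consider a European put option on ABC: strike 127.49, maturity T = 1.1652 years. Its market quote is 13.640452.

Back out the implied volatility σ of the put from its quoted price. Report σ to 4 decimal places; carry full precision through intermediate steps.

At σ = 0.3856 the Black–Scholes value reproduces the quote:
σ√T = 0.3856·√1.1652 = 0.416234
d₁ = (ln(S/K) + (r+σ²/2)T) / (σ√T) = (ln(133.07/127.49) + (0.0721+0.3856²/2)·1.1652) / 0.416234 = (0.042837 + 0.170636) / 0.416234 = 0.512869
d₂ = d₁ − σ√T = 0.512869 − 0.416234 = 0.096636
e^{−rT} = 0.919421
N(−d₁) = 0.304021,  N(−d₂) = 0.461508
V = K·e^{−rT}·N(−d₂) − S·N(−d₁) = 54.096571 − 40.456118 = 13.640452 (matching the quote); vega is positive throughout, so no other σ reproduces this price

sigma = 0.3856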